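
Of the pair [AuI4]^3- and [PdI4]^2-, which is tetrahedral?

For [AuI4]^3-: Ligand charges: each iodide is −1. With an overall charge of −3 the gold centre must be in the +1 oxidation state. Group 11 minus oxidation state 1 gives a d¹⁰ configuration. A d¹⁰ ion has no crystal-field stabilisation preference between square planar and tetrahedral, so four ligands adopt the sterically favoured tetrahedral geometry. → tetrahedral.
For [PdI4]^2-: Each iodide is −1; balancing the −2 overall charge requires Pd(II). Group 10 minus oxidation state 2 gives a d⁸ configuration. A 4d d⁸ ion has a large crystal-field splitting; square planar leaves the high-energy d_{x²−y²} orbital empty and maximises CFSE. → square planar.

[AuI4]^3-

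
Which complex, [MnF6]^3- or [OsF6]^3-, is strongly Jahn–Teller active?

[MnF6]^3-

[MnF6]^3-: Ligand charges: each fluoride is −1. With an overall charge of −3 the manganese centre must be in the +3 oxidation state. Mn sits in group 7, so the d-electron count is 7 − 3 = 4. Fluoride is a weak-field ligand for a first-row metal, so the complex is high-spin. The t₂g³e_g¹ (high-spin) configuration has an unevenly filled e_g set; the Jahn–Teller theorem predicts a tetragonal distortion (typically axial elongation) to lift the degeneracy.
[OsF6]^3-: Ligand charges: each fluoride is −1. With an overall charge of −3 the osmium centre must be in the +3 oxidation state. Osmium is a group-8 element; Os(III) is therefore d⁵. A 5d ion has a large Δₒ and is invariably low-spin. The d⁵ configuration leaves the e_g set evenly filled (or empty) — no strong Jahn–Teller driving force.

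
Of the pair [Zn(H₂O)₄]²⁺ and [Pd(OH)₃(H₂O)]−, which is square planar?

[Pd(OH)₃(H₂O)]−

For [Zn(H₂O)₄]²⁺: Ligand charges: water is neutral. With an overall charge of +2 the zinc centre must be in the +2 oxidation state. Zn sits in group 12, so the d-electron count is 12 − 2 = 10. A d¹⁰ ion has no crystal-field stabilisation preference between square planar and tetrahedral, so four ligands adopt the sterically favoured tetrahedral geometry. → tetrahedral.
For [Pd(OH)₃(H₂O)]−: Each hydroxide is −1; water is neutral; balancing the −1 overall charge requires Pd(II). Palladium is a group-10 element; Pd(II) is therefore d⁸. A 4d d⁸ ion has a large crystal-field splitting; square planar leaves the high-energy d_{x²−y²} orbital empty and maximises CFSE. → square planar.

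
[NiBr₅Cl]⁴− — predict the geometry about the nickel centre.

Each bromide is −1; each chloride is −1; balancing the −4 overall charge requires Ni(II).
Ni sits in group 10, so the d-electron count is 10 − 2 = 8.
Coordination number: 6.
Six donors around a single metal centre give an octahedral coordination sphere.

octahedral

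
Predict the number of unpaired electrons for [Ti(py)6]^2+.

Summing ligand charges against the +2 overall charge gives an oxidation state of +2 for titanium.
Group 4 minus oxidation state 2 gives a d² configuration.
In an octahedral field the d² configuration is t₂g²e_g⁰ (only one arrangement possible), giving 2 unpaired electrons.

2 unpaired electrons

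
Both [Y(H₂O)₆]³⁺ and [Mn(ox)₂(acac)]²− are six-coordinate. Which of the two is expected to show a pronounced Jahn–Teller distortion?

[Mn(ox)₂(acac)]²−

[Y(H₂O)₆]³⁺: Summing ligand charges against the +3 overall charge gives an oxidation state of +3 for yttrium. Group 3 minus oxidation state 3 gives a d⁰ configuration. The d⁰ configuration leaves the e_g set evenly filled (or empty) — no strong Jahn–Teller driving force.
[Mn(ox)₂(acac)]²−: Each oxalate is −2; each acetylacetonate is −1; balancing the −2 overall charge requires Mn(III). Mn sits in group 7, so the d-electron count is 7 − 3 = 4. Acetylacetonate and oxalate are weak-field ligands for a first-row metal, so the complex is high-spin. The t₂g³e_g¹ (high-spin) configuration has an unevenly filled e_g set; the Jahn–Teller theorem predicts a tetragonal distortion (typically axial elongation) to lift the degeneracy.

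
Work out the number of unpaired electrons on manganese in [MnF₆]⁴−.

Ligand charges: each fluoride is −1. With an overall charge of −4 the manganese centre must be in the +2 oxidation state.
Mn sits in group 7, so the d-electron count is 7 − 2 = 5.
The spin state decides the count: Fluoride is a weak-field ligand for a first-row metal, so the complex is high-spin.
An octahedral high-spin d⁵ ion is t₂g³e_g², giving 5 unpaired electrons.

5 unpaired electrons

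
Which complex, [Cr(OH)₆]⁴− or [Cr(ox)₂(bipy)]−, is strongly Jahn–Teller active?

[Cr(OH)₆]⁴−

[Cr(OH)₆]⁴−: Each hydroxide is −1; balancing the −4 overall charge requires Cr(II). Cr sits in group 6, so the d-electron count is 6 − 2 = 4. Hydroxide is a weak-field ligand for a first-row metal, so the complex is high-spin. The t₂g³e_g¹ (high-spin) configuration has an unevenly filled e_g set; the Jahn–Teller theorem predicts a tetragonal distortion (typically axial elongation) to lift the degeneracy.
[Cr(ox)₂(bipy)]−: Each oxalate is −2; 2,2′-bipyridine is neutral; balancing the −1 overall charge requires Cr(III). Cr sits in group 6, so the d-electron count is 6 − 3 = 3. The d³ configuration leaves the e_g set evenly filled (or empty) — no strong Jahn–Teller driving force.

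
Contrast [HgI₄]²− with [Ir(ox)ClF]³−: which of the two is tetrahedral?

[HgI₄]²−

For [HgI₄]²−: Summing ligand charges against the −2 overall charge gives an oxidation state of +2 for mercury. Mercury is a group-12 element; Hg(II) is therefore d¹⁰. A d¹⁰ ion has no crystal-field stabilisation preference between square planar and tetrahedral, so four ligands adopt the sterically favoured tetrahedral geometry. → tetrahedral.
For [Ir(ox)ClF]³−: Summing ligand charges against the −3 overall charge gives an oxidation state of +1 for iridium. Iridium is a group-9 element; Ir(I) is therefore d⁸. A 5d d⁸ ion has a large crystal-field splitting; square planar leaves the high-energy d_{x²−y²} orbital empty and maximises CFSE. → square planar.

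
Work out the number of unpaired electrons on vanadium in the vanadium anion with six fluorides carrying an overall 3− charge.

2

Each fluoride is −1; balancing the −3 overall charge requires V(III).
V sits in group 5, so the d-electron count is 5 − 3 = 2.
In an octahedral field the d² configuration is t₂g²e_g⁰ (only one arrangement possible), giving 2 unpaired electrons.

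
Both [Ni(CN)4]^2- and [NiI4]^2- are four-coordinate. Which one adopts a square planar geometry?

[Ni(CN)4]^2-

For [Ni(CN)4]^2-: Summing ligand charges against the −2 overall charge gives an oxidation state of +2 for nickel. Ni sits in group 10, so the d-electron count is 10 − 2 = 8. Cyanide is a strong-field ligand (high in the spectrochemical series). A 3d d⁸ ion with strong-field ligands gains enough CFSE to favour square planar over tetrahedral. → square planar.
For [NiI4]^2-: Summing ligand charges against the −2 overall charge gives an oxidation state of +2 for nickel. Group 10 minus oxidation state 2 gives a d⁸ configuration. Iodide is a weak-field ligand. With weak-field ligands the CFSE gain from square planar is small, so a 3d d⁸ ion takes the sterically preferred tetrahedral geometry. → tetrahedral.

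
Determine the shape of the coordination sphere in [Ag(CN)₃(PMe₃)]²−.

Summing ligand charges against the −2 overall charge gives an oxidation state of +1 for silver.
Group 11 minus oxidation state 1 gives a d¹⁰ configuration.
Coordination number: 4.
A d¹⁰ ion has no crystal-field stabilisation preference between square planar and tetrahedral, so four ligands adopt the sterically favoured tetrahedral geometry.

tetrahedral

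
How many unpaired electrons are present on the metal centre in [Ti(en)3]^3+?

1 unpaired electron

Ethylenediamine is neutral; balancing the +3 overall charge requires Ti(III).
Group 4 minus oxidation state 3 gives a d¹ configuration.
Counting donor atoms: 3×ethylenediamine (bidentate) → 6 donors. Coordination number = 6.
In an octahedral field the d¹ configuration is t₂g¹e_g⁰ (only one arrangement possible), giving 1 unpaired electron.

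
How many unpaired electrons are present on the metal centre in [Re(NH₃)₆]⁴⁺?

3

Ligand charges: ammonia is neutral. With an overall charge of +4 the rhenium centre must be in the +4 oxidation state.
Group 7 minus oxidation state 4 gives a d³ configuration.
In an octahedral field the d³ configuration is t₂g³e_g⁰ (only one arrangement possible), giving 3 unpaired electrons.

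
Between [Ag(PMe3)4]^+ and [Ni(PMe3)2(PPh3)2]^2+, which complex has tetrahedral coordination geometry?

[Ag(PMe3)4]^+

For [Ag(PMe3)4]^+: Summing ligand charges against the +1 overall charge gives an oxidation state of +1 for silver. Ag sits in group 11, so the d-electron count is 11 − 1 = 10. A d¹⁰ ion has no crystal-field stabilisation preference between square planar and tetrahedral, so four ligands adopt the sterically favoured tetrahedral geometry. → tetrahedral.
For [Ni(PMe3)2(PPh3)2]^2+: Summing ligand charges against the +2 overall charge gives an oxidation state of +2 for nickel. Ni sits in group 10, so the d-electron count is 10 − 2 = 8. Trimethylphosphine and triphenylphosphine are strong-field ligands (high in the spectrochemical series). A 3d d⁸ ion with strong-field ligands gains enough CFSE to favour square planar over tetrahedral. → square planar.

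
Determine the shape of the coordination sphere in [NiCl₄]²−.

tetrahedral

Each chloride is −1; balancing the −2 overall charge requires Ni(II).
Ni sits in group 10, so the d-electron count is 10 − 2 = 8.
With 4 monodentate ligands the coordination number is 4.
Chloride is a weak-field ligand.
With weak-field ligands the CFSE gain from square planar is small, so a 3d d⁸ ion takes the sterically preferred tetrahedral geometry.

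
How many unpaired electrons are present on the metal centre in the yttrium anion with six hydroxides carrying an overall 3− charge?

0 unpaired electrons

Each hydroxide is −1; balancing the −3 overall charge requires Y(III).
Group 3 minus oxidation state 3 gives a d⁰ configuration.
In an octahedral field the d⁰ configuration is t₂g⁰e_g⁰, giving 0 unpaired electrons.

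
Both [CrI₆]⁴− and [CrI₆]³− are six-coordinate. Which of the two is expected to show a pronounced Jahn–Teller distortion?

[CrI₆]⁴−: Ligand charges: each iodide is −1. With an overall charge of −4 the chromium centre must be in the +2 oxidation state. Group 6 minus oxidation state 2 gives a d⁴ configuration. Iodide is a weak-field ligand for a first-row metal, so the complex is high-spin. The t₂g³e_g¹ (high-spin) configuration has an unevenly filled e_g set; the Jahn–Teller theorem predicts a tetragonal distortion (typically axial elongation) to lift the degeneracy.
[CrI₆]³−: Ligand charges: each iodide is −1. With an overall charge of −3 the chromium centre must be in the +3 oxidation state. Chromium is a group-6 element; Cr(III) is therefore d³. The d³ configuration leaves the e_g set evenly filled (or empty) — no strong Jahn–Teller driving force.

[CrI₆]⁴−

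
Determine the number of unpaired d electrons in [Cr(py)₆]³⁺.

3 unpaired electrons

Pyridine is neutral; balancing the +3 overall charge requires Cr(III).
Chromium is a group-6 element; Cr(III) is therefore d³.
In an octahedral field the d³ configuration is t₂g³e_g⁰ (only one arrangement possible), giving 3 unpaired electrons.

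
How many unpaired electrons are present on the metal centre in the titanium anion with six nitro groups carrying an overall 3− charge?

1

Summing ligand charges against the −3 overall charge gives an oxidation state of +3 for titanium.
Titanium is a group-4 element; Ti(III) is therefore d¹.
In an octahedral field the d¹ configuration is t₂g¹e_g⁰ (only one arrangement possible), giving 1 unpaired electron.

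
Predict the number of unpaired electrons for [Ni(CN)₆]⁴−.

Ligand charges: each cyanide is −1. With an overall charge of −4 the nickel centre must be in the +2 oxidation state.
Nickel is a group-10 element; Ni(II) is therefore d⁸.
In an octahedral field the d⁸ configuration is t₂g⁶e_g² (only one arrangement possible), giving 2 unpaired electrons.

2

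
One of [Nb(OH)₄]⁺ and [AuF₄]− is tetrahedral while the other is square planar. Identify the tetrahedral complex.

[Nb(OH)₄]⁺

For [Nb(OH)₄]⁺: Ligand charges: each hydroxide is −1. With an overall charge of +1 the niobium centre must be in the +5 oxidation state. Nb sits in group 5, so the d-electron count is 5 − 5 = 0. A d⁰ ion has no crystal-field stabilisation preference between square planar and tetrahedral, so four ligands adopt the sterically favoured tetrahedral geometry. → tetrahedral.
For [AuF₄]−: Summing ligand charges against the −1 overall charge gives an oxidation state of +3 for gold. Gold is a group-11 element; Au(III) is therefore d⁸. A 5d d⁸ ion has a large crystal-field splitting; square planar leaves the high-energy d_{x²−y²} orbital empty and maximises CFSE. → square planar.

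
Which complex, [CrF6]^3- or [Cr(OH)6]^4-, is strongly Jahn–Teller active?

[Cr(OH)6]^4-

[CrF6]^3-: Summing ligand charges against the −3 overall charge gives an oxidation state of +3 for chromium. Cr sits in group 6, so the d-electron count is 6 − 3 = 3. The d³ configuration leaves the e_g set evenly filled (or empty) — no strong Jahn–Teller driving force.
[Cr(OH)6]^4-: Summing ligand charges against the −4 overall charge gives an oxidation state of +2 for chromium. Group 6 minus oxidation state 2 gives a d⁴ configuration. Hydroxide is a weak-field ligand for a first-row metal, so the complex is high-spin. The t₂g³e_g¹ (high-spin) configuration has an unevenly filled e_g set; the Jahn–Teller theorem predicts a tetragonal distortion (typically axial elongation) to lift the degeneracy.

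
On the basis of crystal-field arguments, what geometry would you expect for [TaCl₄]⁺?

Summing ligand charges against the +1 overall charge gives an oxidation state of +5 for tantalum.
Ta sits in group 5, so the d-electron count is 5 − 5 = 0.
With 4 monodentate ligands the coordination number is 4.
A d⁰ ion has no crystal-field stabilisation preference between square planar and tetrahedral, so four ligands adopt the sterically favoured tetrahedral geometry.

tetrahedral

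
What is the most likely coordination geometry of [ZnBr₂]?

Summing ligand charges against the 0 overall charge gives an oxidation state of +2 for zinc.
Zinc is a group-12 element; Zn(II) is therefore d¹⁰.
Coordination number: 2.
A d¹⁰ ion with only two ligands adopts a linear arrangement (sp hybridisation; no CFSE preference).

linear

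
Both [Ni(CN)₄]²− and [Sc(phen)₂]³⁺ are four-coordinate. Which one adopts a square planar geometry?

For [Ni(CN)₄]²−: Ligand charges: each cyanide is −1. With an overall charge of −2 the nickel centre must be in the +2 oxidation state. Nickel is a group-10 element; Ni(II) is therefore d⁸. Cyanide is a strong-field ligand (high in the spectrochemical series). A 3d d⁸ ion with strong-field ligands gains enough CFSE to favour square planar over tetrahedral. → square planar.
For [Sc(phen)₂]³⁺: 1,10-phenanthroline is neutral; balancing the +3 overall charge requires Sc(III). Sc sits in group 3, so the d-electron count is 3 − 3 = 0. A d⁰ ion has no crystal-field stabilisation preference between square planar and tetrahedral, so four ligands adopt the sterically favoured tetrahedral geometry. → tetrahedral.

[Ni(CN)₄]²−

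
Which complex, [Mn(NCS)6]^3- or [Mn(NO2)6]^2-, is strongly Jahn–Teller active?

[Mn(NCS)6]^3-

[Mn(NCS)6]^3-: Ligand charges: each isothiocyanate is −1. With an overall charge of −3 the manganese centre must be in the +3 oxidation state. Group 7 minus oxidation state 3 gives a d⁴ configuration. Isothiocyanate is a weak-field ligand for a first-row metal, so the complex is high-spin. The t₂g³e_g¹ (high-spin) configuration has an unevenly filled e_g set; the Jahn–Teller theorem predicts a tetragonal distortion (typically axial elongation) to lift the degeneracy.
[Mn(NO2)6]^2-: Each nitro (N-bound nitrite) is −1; balancing the −2 overall charge requires Mn(IV). Group 7 minus oxidation state 4 gives a d³ configuration. The d³ configuration leaves the e_g set evenly filled (or empty) — no strong Jahn–Teller driving force.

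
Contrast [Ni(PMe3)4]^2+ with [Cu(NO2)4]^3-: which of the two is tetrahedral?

For [Ni(PMe3)4]^2+: Trimethylphosphine is neutral; balancing the +2 overall charge requires Ni(II). Group 10 minus oxidation state 2 gives a d⁸ configuration. Trimethylphosphine is a strong-field ligand (high in the spectrochemical series). A 3d d⁸ ion with strong-field ligands gains enough CFSE to favour square planar over tetrahedral. → square planar.
For [Cu(NO2)4]^3-: Each nitro (N-bound nitrite) is −1; balancing the −3 overall charge requires Cu(I). Copper is a group-11 element; Cu(I) is therefore d¹⁰. A d¹⁰ ion has no crystal-field stabilisation preference between square planar and tetrahedral, so four ligands adopt the sterically favoured tetrahedral geometry. → tetrahedral.

[Cu(NO2)4]^3-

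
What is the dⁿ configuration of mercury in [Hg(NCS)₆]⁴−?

d10

Ligand charges: each isothiocyanate is −1. With an overall charge of −4 the mercury centre must be in the +2 oxidation state.
Group 12 minus oxidation state 2 gives a d¹⁰ configuration.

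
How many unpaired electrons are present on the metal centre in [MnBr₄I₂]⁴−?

Each bromide is −1; each iodide is −1; balancing the −4 overall charge requires Mn(II).
Manganese is a group-7 element; Mn(II) is therefore d⁵.
The spin state decides the count: Bromide and iodide are weak-field ligands for a first-row metal, so the complex is high-spin.
An octahedral high-spin d⁵ ion is t₂g³e_g², giving 5 unpaired electrons.

5 unpaired electrons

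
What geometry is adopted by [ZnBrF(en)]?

Ligand charges: each bromide is −1; each fluoride is −1; ethylenediamine is neutral. With an overall charge of 0 the zinc centre must be in the +2 oxidation state.
Group 12 minus oxidation state 2 gives a d¹⁰ configuration.
Counting donor atoms: 1×bromide (monodentate) → 1 donor; 1×fluoride (monodentate) → 1 donor; 1×ethylenediamine (bidentate) → 2 donors. Coordination number = 4.
A d¹⁰ ion has no crystal-field stabilisation preference between square planar and tetrahedral, so four ligands adopt the sterically favoured tetrahedral geometry.

tetrahedral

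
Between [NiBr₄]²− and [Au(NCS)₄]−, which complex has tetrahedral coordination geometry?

For [NiBr₄]²−: Each bromide is −1; balancing the −2 overall charge requires Ni(II). Ni sits in group 10, so the d-electron count is 10 − 2 = 8. Bromide is a weak-field ligand. With weak-field ligands the CFSE gain from square planar is small, so a 3d d⁸ ion takes the sterically preferred tetrahedral geometry. → tetrahedral.
For [Au(NCS)₄]−: Ligand charges: each isothiocyanate is −1. With an overall charge of −1 the gold centre must be in the +3 oxidation state. Group 11 minus oxidation state 3 gives a d⁸ configuration. A 5d d⁸ ion has a large crystal-field splitting; square planar leaves the high-energy d_{x²−y²} orbital empty and maximises CFSE. → square planar.

[NiBr₄]²−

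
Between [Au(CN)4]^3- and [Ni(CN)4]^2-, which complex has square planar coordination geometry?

[Ni(CN)4]^2-

For [Au(CN)4]^3-: Ligand charges: each cyanide is −1. With an overall charge of −3 the gold centre must be in the +1 oxidation state. Group 11 minus oxidation state 1 gives a d¹⁰ configuration. A d¹⁰ ion has no crystal-field stabilisation preference between square planar and tetrahedral, so four ligands adopt the sterically favoured tetrahedral geometry. → tetrahedral.
For [Ni(CN)4]^2-: Summing ligand charges against the −2 overall charge gives an oxidation state of +2 for nickel. Group 10 minus oxidation state 2 gives a d⁸ configuration. Cyanide is a strong-field ligand (high in the spectrochemical series). A 3d d⁸ ion with strong-field ligands gains enough CFSE to favour square planar over tetrahedral. → square planar.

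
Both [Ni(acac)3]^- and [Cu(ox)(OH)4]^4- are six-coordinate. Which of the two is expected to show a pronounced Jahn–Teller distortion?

[Ni(acac)3]^-: Summing ligand charges against the −1 overall charge gives an oxidation state of +2 for nickel. Group 10 minus oxidation state 2 gives a d⁸ configuration. The d⁸ configuration leaves the e_g set evenly filled (or empty) — no strong Jahn–Teller driving force.
[Cu(ox)(OH)4]^4-: Summing ligand charges against the −4 overall charge gives an oxidation state of +2 for copper. Copper is a group-11 element; Cu(II) is therefore d⁹. The t₂g⁶e_g³ configuration has an unevenly filled e_g set; the Jahn–Teller theorem predicts a tetragonal distortion (typically axial elongation) to lift the degeneracy.

[Cu(ox)(OH)4]^4-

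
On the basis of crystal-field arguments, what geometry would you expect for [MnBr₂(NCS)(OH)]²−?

Each bromide is −1; each isothiocyanate is −1; each hydroxide is −1; balancing the −2 overall charge requires Mn(II).
Manganese is a group-7 element; Mn(II) is therefore d⁵.
Coordination number: 4.
Bromide, hydroxide, and isothiocyanate are weak-field ligands.
A high-spin d⁵ ion has zero CFSE in either geometry, so four ligands adopt the sterically favoured tetrahedral geometry.

tetrahedral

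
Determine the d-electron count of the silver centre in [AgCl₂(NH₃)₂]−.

Each chloride is −1; ammonia is neutral; balancing the −1 overall charge requires Ag(I).
Group 11 minus oxidation state 1 gives a d¹⁰ configuration.

d¹⁰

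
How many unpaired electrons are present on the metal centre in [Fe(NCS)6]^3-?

5 unpaired electrons

Ligand charges: each isothiocyanate is −1. With an overall charge of −3 the iron centre must be in the +3 oxidation state.
Iron is a group-8 element; Fe(III) is therefore d⁵.
The spin state decides the count: Isothiocyanate is a weak-field ligand for a first-row metal, so the complex is high-spin.
An octahedral high-spin d⁵ ion is t₂g³e_g², giving 5 unpaired electrons.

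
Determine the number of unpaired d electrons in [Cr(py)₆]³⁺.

Ligand charges: pyridine is neutral. With an overall charge of +3 the chromium centre must be in the +3 oxidation state.
Chromium is a group-6 element; Cr(III) is therefore d³.
In an octahedral field the d³ configuration is t₂g³e_g⁰ (only one arrangement possible), giving 3 unpaired electrons.

3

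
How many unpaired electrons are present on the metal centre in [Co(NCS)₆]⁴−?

Summing ligand charges against the −4 overall charge gives an oxidation state of +2 for cobalt.
Cobalt is a group-9 element; Co(II) is therefore d⁷.
The spin state decides the count: Isothiocyanate is a weak-field ligand for a first-row metal, so the complex is high-spin.
An octahedral high-spin d⁷ ion is t₂g⁵e_g², giving 3 unpaired electrons.

3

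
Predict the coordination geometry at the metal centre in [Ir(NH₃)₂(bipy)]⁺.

Ligand charges: ammonia is neutral; 2,2′-bipyridine is neutral. With an overall charge of +1 the iridium centre must be in the +1 oxidation state.
Iridium is a group-9 element; Ir(I) is therefore d⁸.
Counting donor atoms: 2×ammonia (monodentate) → 2 donors; 1×2,2′-bipyridine (bidentate) → 2 donors. Coordination number = 4.
A 5d d⁸ ion has a large crystal-field splitting; square planar leaves the high-energy d_{x²−y²} orbital empty and maximises CFSE.

square planar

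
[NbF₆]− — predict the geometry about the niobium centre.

Summing ligand charges against the −1 overall charge gives an oxidation state of +5 for niobium.
Group 5 minus oxidation state 5 gives a d⁰ configuration.
Coordination number: 6.
Six donors around a single metal centre give an octahedral coordination sphere.

octahedral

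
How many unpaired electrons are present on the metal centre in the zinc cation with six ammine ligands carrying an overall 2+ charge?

Summing ligand charges against the +2 overall charge gives an oxidation state of +2 for zinc.
Zinc is a group-12 element; Zn(II) is therefore d¹⁰.
In an octahedral field the d¹⁰ configuration is t₂g⁶e_g⁴, giving 0 unpaired electrons.

0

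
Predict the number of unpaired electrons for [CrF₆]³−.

3 unpaired electrons

Each fluoride is −1; balancing the −3 overall charge requires Cr(III).
Cr sits in group 6, so the d-electron count is 6 − 3 = 3.
In an octahedral field the d³ configuration is t₂g³e_g⁰ (only one arrangement possible), giving 3 unpaired electrons.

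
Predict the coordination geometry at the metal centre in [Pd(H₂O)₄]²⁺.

Ligand charges: water is neutral. With an overall charge of +2 the palladium centre must be in the +2 oxidation state.
Palladium is a group-10 element; Pd(II) is therefore d⁸.
With 4 monodentate ligands the coordination number is 4.
A 4d d⁸ ion has a large crystal-field splitting; square planar leaves the high-energy d_{x²−y²} orbital empty and maximises CFSE.

square planar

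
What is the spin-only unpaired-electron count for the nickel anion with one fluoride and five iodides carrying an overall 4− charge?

2 unpaired electrons

Summing ligand charges against the −4 overall charge gives an oxidation state of +2 for nickel.
Nickel is a group-10 element; Ni(II) is therefore d⁸.
In an octahedral field the d⁸ configuration is t₂g⁶e_g² (only one arrangement possible), giving 2 unpaired electrons.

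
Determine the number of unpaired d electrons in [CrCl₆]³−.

Each chloride is −1; balancing the −3 overall charge requires Cr(III).
Group 6 minus oxidation state 3 gives a d³ configuration.
In an octahedral field the d³ configuration is t₂g³e_g⁰ (only one arrangement possible), giving 3 unpaired electrons.

3 unpaired electrons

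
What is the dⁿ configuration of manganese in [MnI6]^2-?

d³

Each iodide is −1; balancing the −2 overall charge requires Mn(IV).
Group 7 minus oxidation state 4 gives a d³ configuration.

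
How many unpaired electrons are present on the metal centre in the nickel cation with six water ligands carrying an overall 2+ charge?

Summing ligand charges against the +2 overall charge gives an oxidation state of +2 for nickel.
Nickel is a group-10 element; Ni(II) is therefore d⁸.
In an octahedral field the d⁸ configuration is t₂g⁶e_g² (only one arrangement possible), giving 2 unpaired electrons.

2 unpaired electrons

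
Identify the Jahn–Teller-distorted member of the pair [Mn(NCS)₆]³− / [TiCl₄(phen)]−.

[Mn(NCS)₆]³−: Summing ligand charges against the −3 overall charge gives an oxidation state of +3 for manganese. Manganese is a group-7 element; Mn(III) is therefore d⁴. Isothiocyanate is a weak-field ligand for a first-row metal, so the complex is high-spin. The t₂g³e_g¹ (high-spin) configuration has an unevenly filled e_g set; the Jahn–Teller theorem predicts a tetragonal distortion (typically axial elongation) to lift the degeneracy.
[TiCl₄(phen)]−: Summing ligand charges against the −1 overall charge gives an oxidation state of +3 for titanium. Ti sits in group 4, so the d-electron count is 4 − 3 = 1. The d¹ configuration leaves the e_g set evenly filled (or empty) — no strong Jahn–Teller driving force.

[Mn(NCS)₆]³−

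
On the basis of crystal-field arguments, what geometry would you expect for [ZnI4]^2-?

tetrahedral

Summing ligand charges against the −2 overall charge gives an oxidation state of +2 for zinc.
Zinc is a group-12 element; Zn(II) is therefore d¹⁰.
With 4 monodentate ligands the coordination number is 4.
A d¹⁰ ion has no crystal-field stabilisation preference between square planar and tetrahedral, so four ligands adopt the sterically favoured tetrahedral geometry.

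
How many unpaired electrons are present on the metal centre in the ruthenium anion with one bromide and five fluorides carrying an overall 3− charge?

1 unpaired electron

Each bromide is −1; each fluoride is −1; balancing the −3 overall charge requires Ru(III).
Ru sits in group 8, so the d-electron count is 8 − 3 = 5.
The spin state decides the count: a 4d ion has a large Δₒ and is invariably low-spin.
An octahedral low-spin d⁵ ion is t₂g⁵e_g⁰, giving 1 unpaired electron.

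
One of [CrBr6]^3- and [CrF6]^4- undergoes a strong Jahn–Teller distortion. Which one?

[CrBr6]^3-: Ligand charges: each bromide is −1. With an overall charge of −3 the chromium centre must be in the +3 oxidation state. Cr sits in group 6, so the d-electron count is 6 − 3 = 3. The d³ configuration leaves the e_g set evenly filled (or empty) — no strong Jahn–Teller driving force.
[CrF6]^4-: Summing ligand charges against the −4 overall charge gives an oxidation state of +2 for chromium. Chromium is a group-6 element; Cr(II) is therefore d⁴. Fluoride is a weak-field ligand for a first-row metal, so the complex is high-spin. The t₂g³e_g¹ (high-spin) configuration has an unevenly filled e_g set; the Jahn–Teller theorem predicts a tetragonal distortion (typically axial elongation) to lift the degeneracy.

[CrF6]^4-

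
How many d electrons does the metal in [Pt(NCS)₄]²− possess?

d8

Each isothiocyanate is −1; balancing the −2 overall charge requires Pt(II).
Group 10 minus oxidation state 2 gives a d⁸ configuration.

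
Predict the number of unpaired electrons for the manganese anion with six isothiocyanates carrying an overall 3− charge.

Each isothiocyanate is −1; balancing the −3 overall charge requires Mn(III).
Manganese is a group-7 element; Mn(III) is therefore d⁴.
The spin state decides the count: Isothiocyanate is a weak-field ligand for a first-row metal, so the complex is high-spin.
An octahedral high-spin d⁴ ion is t₂g³e_g¹, giving 4 unpaired electrons.

4 unpaired electrons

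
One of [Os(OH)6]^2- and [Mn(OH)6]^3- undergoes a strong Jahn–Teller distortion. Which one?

[Mn(OH)6]^3-

[Os(OH)6]^2-: Summing ligand charges against the −2 overall charge gives an oxidation state of +4 for osmium. Os sits in group 8, so the d-electron count is 8 − 4 = 4. A 5d ion has a large Δₒ and is invariably low-spin. The d⁴ configuration leaves the e_g set evenly filled (or empty) — no strong Jahn–Teller driving force.
[Mn(OH)6]^3-: Ligand charges: each hydroxide is −1. With an overall charge of −3 the manganese centre must be in the +3 oxidation state. Mn sits in group 7, so the d-electron count is 7 − 3 = 4. Hydroxide is a weak-field ligand for a first-row metal, so the complex is high-spin. The t₂g³e_g¹ (high-spin) configuration has an unevenly filled e_g set; the Jahn–Teller theorem predicts a tetragonal distortion (typically axial elongation) to lift the degeneracy.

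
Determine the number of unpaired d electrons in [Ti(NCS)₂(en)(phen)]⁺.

1

Ligand charges: each isothiocyanate is −1; ethylenediamine is neutral; 1,10-phenanthroline is neutral. With an overall charge of +1 the titanium centre must be in the +3 oxidation state.
Titanium is a group-4 element; Ti(III) is therefore d¹.
Counting donor atoms: 2×isothiocyanate (monodentate) → 2 donors; 1×ethylenediamine (bidentate) → 2 donors; 1×1,10-phenanthroline (bidentate) → 2 donors. Coordination number = 6.
In an octahedral field the d¹ configuration is t₂g¹e_g⁰ (only one arrangement possible), giving 1 unpaired electron.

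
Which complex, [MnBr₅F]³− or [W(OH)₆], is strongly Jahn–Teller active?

[MnBr₅F]³−

[MnBr₅F]³−: Summing ligand charges against the −3 overall charge gives an oxidation state of +3 for manganese. Manganese is a group-7 element; Mn(III) is therefore d⁴. Bromide and fluoride are weak-field ligands for a first-row metal, so the complex is high-spin. The t₂g³e_g¹ (high-spin) configuration has an unevenly filled e_g set; the Jahn–Teller theorem predicts a tetragonal distortion (typically axial elongation) to lift the degeneracy.
[W(OH)₆]: Ligand charges: each hydroxide is −1. With an overall charge of 0 the tungsten centre must be in the +6 oxidation state. Tungsten is a group-6 element; W(VI) is therefore d⁰. The d⁰ configuration leaves the e_g set evenly filled (or empty) — no strong Jahn–Teller driving force.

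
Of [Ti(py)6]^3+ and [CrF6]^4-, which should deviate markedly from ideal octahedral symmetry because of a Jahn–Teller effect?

[Ti(py)6]^3+: Ligand charges: pyridine is neutral. With an overall charge of +3 the titanium centre must be in the +3 oxidation state. Group 4 minus oxidation state 3 gives a d¹ configuration. The d¹ configuration leaves the e_g set evenly filled (or empty) — no strong Jahn–Teller driving force.
[CrF6]^4-: Summing ligand charges against the −4 overall charge gives an oxidation state of +2 for chromium. Group 6 minus oxidation state 2 gives a d⁴ configuration. Fluoride is a weak-field ligand for a first-row metal, so the complex is high-spin. The t₂g³e_g¹ (high-spin) configuration has an unevenly filled e_g set; the Jahn–Teller theorem predicts a tetragonal distortion (typically axial elongation) to lift the degeneracy.

[CrF6]^4-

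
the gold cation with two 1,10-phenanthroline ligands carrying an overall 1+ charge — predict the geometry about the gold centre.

Ligand charges: 1,10-phenanthroline is neutral. With an overall charge of +1 the gold centre must be in the +1 oxidation state.
Gold is a group-11 element; Au(I) is therefore d¹⁰.
Counting donor atoms: 2×1,10-phenanthroline (bidentate) → 4 donors. Coordination number = 4.
A d¹⁰ ion has no crystal-field stabilisation preference between square planar and tetrahedral, so four ligands adopt the sterically favoured tetrahedral geometry.

tetrahedral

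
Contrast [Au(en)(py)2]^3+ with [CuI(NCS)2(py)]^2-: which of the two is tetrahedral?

For [Au(en)(py)2]^3+: Ethylenediamine is neutral; pyridine is neutral; balancing the +3 overall charge requires Au(III). Gold is a group-11 element; Au(III) is therefore d⁸. A 5d d⁸ ion has a large crystal-field splitting; square planar leaves the high-energy d_{x²−y²} orbital empty and maximises CFSE. → square planar.
For [CuI(NCS)2(py)]^2-: Ligand charges: each iodide is −1; each isothiocyanate is −1; pyridine is neutral. With an overall charge of −2 the copper centre must be in the +1 oxidation state. Copper is a group-11 element; Cu(I) is therefore d¹⁰. A d¹⁰ ion has no crystal-field stabilisation preference between square planar and tetrahedral, so four ligands adopt the sterically favoured tetrahedral geometry. → tetrahedral.

[CuI(NCS)2(py)]^2-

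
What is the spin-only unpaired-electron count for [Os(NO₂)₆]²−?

2 unpaired electrons

Each nitro (N-bound nitrite) is −1; balancing the −2 overall charge requires Os(IV).
Os sits in group 8, so the d-electron count is 8 − 4 = 4.
The spin state decides the count: a 5d ion has a large Δₒ and is invariably low-spin.
An octahedral low-spin d⁴ ion is t₂g⁴e_g⁰, giving 2 unpaired electrons.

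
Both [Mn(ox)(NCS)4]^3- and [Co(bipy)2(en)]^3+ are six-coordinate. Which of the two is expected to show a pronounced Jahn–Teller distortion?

[Mn(ox)(NCS)4]^3-: Ligand charges: each oxalate is −2; each isothiocyanate is −1. With an overall charge of −3 the manganese centre must be in the +3 oxidation state. Mn sits in group 7, so the d-electron count is 7 − 3 = 4. Isothiocyanate and oxalate are weak-field ligands for a first-row metal, so the complex is high-spin. The t₂g³e_g¹ (high-spin) configuration has an unevenly filled e_g set; the Jahn–Teller theorem predicts a tetragonal distortion (typically axial elongation) to lift the degeneracy.
[Co(bipy)2(en)]^3+: 2,2′-bipyridine is neutral; ethylenediamine is neutral; balancing the +3 overall charge requires Co(III). Co sits in group 9, so the d-electron count is 9 − 3 = 6. Co(III) has an exceptionally large octahedral splitting and is low-spin with essentially every ligand except fluoride. The d⁶ configuration leaves the e_g set evenly filled (or empty) — no strong Jahn–Teller driving force.

[Mn(ox)(NCS)4]^3-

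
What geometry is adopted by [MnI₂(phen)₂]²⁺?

octahedral

Ligand charges: each iodide is −1; 1,10-phenanthroline is neutral. With an overall charge of +2 the manganese centre must be in the +4 oxidation state.
Manganese is a group-7 element; Mn(IV) is therefore d³.
Counting donor atoms: 2×iodide (monodentate) → 2 donors; 2×1,10-phenanthroline (bidentate) → 4 donors. Coordination number = 6.
Six donors around a single metal centre give an octahedral coordination sphere.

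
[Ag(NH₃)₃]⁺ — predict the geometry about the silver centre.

trigonal planar

Ammonia is neutral; balancing the +1 overall charge requires Ag(I).
Group 11 minus oxidation state 1 gives a d¹⁰ configuration.
Coordination number: 3.
Three ligands around a d¹⁰ centre minimise repulsion in a trigonal-planar arrangement.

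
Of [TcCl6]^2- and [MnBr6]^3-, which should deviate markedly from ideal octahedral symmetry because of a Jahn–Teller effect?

[MnBr6]^3-

[TcCl6]^2-: Each chloride is −1; balancing the −2 overall charge requires Tc(IV). Tc sits in group 7, so the d-electron count is 7 − 4 = 3. The d³ configuration leaves the e_g set evenly filled (or empty) — no strong Jahn–Teller driving force.
[MnBr6]^3-: Summing ligand charges against the −3 overall charge gives an oxidation state of +3 for manganese. Mn sits in group 7, so the d-electron count is 7 − 3 = 4. Bromide is a weak-field ligand for a first-row metal, so the complex is high-spin. The t₂g³e_g¹ (high-spin) configuration has an unevenly filled e_g set; the Jahn–Teller theorem predicts a tetragonal distortion (typically axial elongation) to lift the degeneracy.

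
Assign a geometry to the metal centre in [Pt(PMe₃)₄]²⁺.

square planar

Trimethylphosphine is neutral; balancing the +2 overall charge requires Pt(II).
Pt sits in group 10, so the d-electron count is 10 − 2 = 8.
With 4 monodentate ligands the coordination number is 4.
A 5d d⁸ ion has a large crystal-field splitting; square planar leaves the high-energy d_{x²−y²} orbital empty and maximises CFSE.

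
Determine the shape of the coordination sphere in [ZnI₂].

linear

Ligand charges: each iodide is −1. With an overall charge of 0 the zinc centre must be in the +2 oxidation state.
Group 12 minus oxidation state 2 gives a d¹⁰ configuration.
With 2 monodentate ligands the coordination number is 2.
A d¹⁰ ion with only two ligands adopts a linear arrangement (sp hybridisation; no CFSE preference).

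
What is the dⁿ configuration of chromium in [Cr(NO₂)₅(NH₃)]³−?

Each nitro (N-bound nitrite) is −1; ammonia is neutral; balancing the −3 overall charge requires Cr(II).
Cr sits in group 6, so the d-electron count is 6 − 2 = 4.

d⁴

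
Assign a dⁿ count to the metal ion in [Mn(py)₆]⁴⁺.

d³

Ligand charges: pyridine is neutral. With an overall charge of +4 the manganese centre must be in the +4 oxidation state.
Group 7 minus oxidation state 4 gives a d³ configuration.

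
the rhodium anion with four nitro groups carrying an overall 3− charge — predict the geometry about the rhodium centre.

square planar

Summing ligand charges against the −3 overall charge gives an oxidation state of +1 for rhodium.
Group 9 minus oxidation state 1 gives a d⁸ configuration.
Coordination number: 4.
A 4d d⁸ ion has a large crystal-field splitting; square planar leaves the high-energy d_{x²−y²} orbital empty and maximises CFSE.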